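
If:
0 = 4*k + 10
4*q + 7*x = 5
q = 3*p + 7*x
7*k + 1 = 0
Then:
No Solution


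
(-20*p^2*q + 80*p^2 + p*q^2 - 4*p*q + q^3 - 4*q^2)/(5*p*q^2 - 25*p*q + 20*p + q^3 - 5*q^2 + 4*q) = (-4*p + q)/(q - 1)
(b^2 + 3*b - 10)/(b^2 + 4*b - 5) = (b - 2)/(b - 1)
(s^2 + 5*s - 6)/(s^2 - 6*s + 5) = (s + 6)/(s - 5)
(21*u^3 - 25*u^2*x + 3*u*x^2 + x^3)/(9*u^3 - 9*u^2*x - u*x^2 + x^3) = (7*u + x)/(3*u + x)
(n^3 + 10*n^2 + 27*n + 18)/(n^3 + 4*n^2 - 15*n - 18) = (n + 3)/(n - 3)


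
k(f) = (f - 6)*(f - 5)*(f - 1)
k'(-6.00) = 293.00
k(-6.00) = -924.00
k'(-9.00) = 500.00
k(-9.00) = -2100.00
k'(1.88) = 6.48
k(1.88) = 11.31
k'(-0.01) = 41.24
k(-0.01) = -30.41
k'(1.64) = 9.71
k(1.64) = 9.38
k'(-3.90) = 180.23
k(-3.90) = -431.74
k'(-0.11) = 43.68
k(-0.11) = -34.66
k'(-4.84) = 227.44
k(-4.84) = -622.93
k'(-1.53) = 84.74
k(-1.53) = -124.40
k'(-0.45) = 52.41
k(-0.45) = -50.97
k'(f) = (f - 6)*(f - 5) + (f - 6)*(f - 1) + (f - 5)*(f - 1)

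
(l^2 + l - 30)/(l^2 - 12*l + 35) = (l + 6)/(l - 7)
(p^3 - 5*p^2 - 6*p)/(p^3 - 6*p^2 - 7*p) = (p - 6)/(p - 7)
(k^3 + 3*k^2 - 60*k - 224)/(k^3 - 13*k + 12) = (k^2 - k - 56)/(k^2 - 4*k + 3)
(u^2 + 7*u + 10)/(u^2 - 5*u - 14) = (u + 5)/(u - 7)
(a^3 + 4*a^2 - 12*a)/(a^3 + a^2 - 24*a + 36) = a/(a - 3)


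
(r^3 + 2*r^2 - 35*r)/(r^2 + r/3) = 3*(r^2 + 2*r - 35)/(3*r + 1)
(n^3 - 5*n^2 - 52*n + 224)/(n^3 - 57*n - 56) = (n - 4)/(n + 1)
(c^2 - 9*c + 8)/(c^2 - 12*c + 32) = (c - 1)/(c - 4)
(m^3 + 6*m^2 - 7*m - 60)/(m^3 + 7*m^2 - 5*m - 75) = (m + 4)/(m + 5)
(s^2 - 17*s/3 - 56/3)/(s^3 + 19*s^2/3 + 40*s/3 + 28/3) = (s - 8)/(s^2 + 4*s + 4)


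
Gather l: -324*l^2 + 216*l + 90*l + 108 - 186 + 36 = -324*l^2 + 306*l - 42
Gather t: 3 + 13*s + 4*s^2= 4*s^2 + 13*s + 3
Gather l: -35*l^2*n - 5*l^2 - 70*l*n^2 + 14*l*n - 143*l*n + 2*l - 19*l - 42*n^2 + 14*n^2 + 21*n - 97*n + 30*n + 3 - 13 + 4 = l^2*(-35*n - 5) + l*(-70*n^2 - 129*n - 17) - 28*n^2 - 46*n - 6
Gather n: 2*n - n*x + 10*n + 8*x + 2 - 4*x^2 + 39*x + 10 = n*(12 - x) - 4*x^2 + 47*x + 12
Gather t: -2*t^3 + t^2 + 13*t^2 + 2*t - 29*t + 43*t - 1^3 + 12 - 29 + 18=-2*t^3 + 14*t^2 + 16*t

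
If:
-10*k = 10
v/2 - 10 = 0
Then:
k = -1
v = 20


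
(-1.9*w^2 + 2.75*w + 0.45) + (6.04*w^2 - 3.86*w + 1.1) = 4.14*w^2 - 1.11*w + 1.55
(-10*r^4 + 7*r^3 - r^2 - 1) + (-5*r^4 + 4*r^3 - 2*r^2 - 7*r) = -15*r^4 + 11*r^3 - 3*r^2 - 7*r - 1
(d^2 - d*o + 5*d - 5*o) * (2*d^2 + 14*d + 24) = 2*d^4 - 2*d^3*o + 24*d^3 - 24*d^2*o + 94*d^2 - 94*d*o + 120*d - 120*o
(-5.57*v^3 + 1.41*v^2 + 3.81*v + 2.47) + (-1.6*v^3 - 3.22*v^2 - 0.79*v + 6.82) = -7.17*v^3 - 1.81*v^2 + 3.02*v + 9.29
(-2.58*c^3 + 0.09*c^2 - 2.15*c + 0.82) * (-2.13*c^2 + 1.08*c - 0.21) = 5.4954*c^5 - 2.9781*c^4 + 5.2185*c^3 - 4.0875*c^2 + 1.3371*c - 0.1722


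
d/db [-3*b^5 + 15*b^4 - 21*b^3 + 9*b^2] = 3*b*(-5*b^3 + 20*b^2 - 21*b + 6)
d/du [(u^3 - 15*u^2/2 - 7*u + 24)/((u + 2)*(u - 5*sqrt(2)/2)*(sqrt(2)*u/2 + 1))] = (-6*u^2 + 19*sqrt(2)*u^2 - 68*sqrt(2)*u + 72 + 95*sqrt(2))/(2*u^4 - 6*sqrt(2)*u^3 - 11*u^2 + 30*sqrt(2)*u + 50)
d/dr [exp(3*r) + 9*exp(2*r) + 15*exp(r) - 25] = 3*(exp(2*r) + 6*exp(r) + 5)*exp(r)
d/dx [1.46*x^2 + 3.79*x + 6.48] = 2.92*x + 3.79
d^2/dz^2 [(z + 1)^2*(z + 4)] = 6*z + 12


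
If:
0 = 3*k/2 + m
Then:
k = -2*m/3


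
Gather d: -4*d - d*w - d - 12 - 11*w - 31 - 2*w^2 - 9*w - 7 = d*(-w - 5) - 2*w^2 - 20*w - 50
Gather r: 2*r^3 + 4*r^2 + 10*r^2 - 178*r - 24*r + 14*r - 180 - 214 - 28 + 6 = 2*r^3 + 14*r^2 - 188*r - 416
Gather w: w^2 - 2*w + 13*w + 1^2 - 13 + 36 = w^2 + 11*w + 24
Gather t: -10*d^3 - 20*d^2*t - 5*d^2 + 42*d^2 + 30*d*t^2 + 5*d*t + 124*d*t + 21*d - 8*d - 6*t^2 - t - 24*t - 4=-10*d^3 + 37*d^2 + 13*d + t^2*(30*d - 6) + t*(-20*d^2 + 129*d - 25) - 4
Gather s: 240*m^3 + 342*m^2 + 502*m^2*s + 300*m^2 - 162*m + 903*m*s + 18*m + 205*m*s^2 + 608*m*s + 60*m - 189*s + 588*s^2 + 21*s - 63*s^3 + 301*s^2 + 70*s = 240*m^3 + 642*m^2 - 84*m - 63*s^3 + s^2*(205*m + 889) + s*(502*m^2 + 1511*m - 98)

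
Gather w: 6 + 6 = 12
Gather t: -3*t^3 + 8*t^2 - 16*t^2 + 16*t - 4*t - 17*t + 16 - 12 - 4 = -3*t^3 - 8*t^2 - 5*t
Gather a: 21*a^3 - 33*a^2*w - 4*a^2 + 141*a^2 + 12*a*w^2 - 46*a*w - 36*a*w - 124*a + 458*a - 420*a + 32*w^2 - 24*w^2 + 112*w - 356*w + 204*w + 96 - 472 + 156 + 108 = 21*a^3 + a^2*(137 - 33*w) + a*(12*w^2 - 82*w - 86) + 8*w^2 - 40*w - 112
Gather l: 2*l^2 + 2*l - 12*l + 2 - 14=2*l^2 - 10*l - 12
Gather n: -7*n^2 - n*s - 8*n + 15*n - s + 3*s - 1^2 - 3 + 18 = -7*n^2 + n*(7 - s) + 2*s + 14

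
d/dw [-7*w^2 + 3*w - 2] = 3 - 14*w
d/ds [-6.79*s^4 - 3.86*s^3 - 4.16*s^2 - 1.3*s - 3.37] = -27.16*s^3 - 11.58*s^2 - 8.32*s - 1.3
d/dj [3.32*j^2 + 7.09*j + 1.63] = 6.64*j + 7.09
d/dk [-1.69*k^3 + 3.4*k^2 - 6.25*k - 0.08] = -5.07*k^2 + 6.8*k - 6.25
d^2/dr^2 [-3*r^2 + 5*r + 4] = -6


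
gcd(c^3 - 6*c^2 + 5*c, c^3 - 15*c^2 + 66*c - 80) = c - 5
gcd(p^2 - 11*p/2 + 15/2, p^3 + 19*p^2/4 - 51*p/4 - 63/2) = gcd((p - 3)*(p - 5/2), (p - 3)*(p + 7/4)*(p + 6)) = p - 3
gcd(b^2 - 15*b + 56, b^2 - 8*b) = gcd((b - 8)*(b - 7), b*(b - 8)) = b - 8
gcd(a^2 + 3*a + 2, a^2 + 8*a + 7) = a + 1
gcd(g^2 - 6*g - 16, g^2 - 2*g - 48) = g - 8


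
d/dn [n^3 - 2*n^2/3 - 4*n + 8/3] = 3*n^2 - 4*n/3 - 4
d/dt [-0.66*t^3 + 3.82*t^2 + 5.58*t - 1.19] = -1.98*t^2 + 7.64*t + 5.58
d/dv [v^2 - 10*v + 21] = 2*v - 10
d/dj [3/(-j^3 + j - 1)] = 3*(3*j^2 - 1)/(j^3 - j + 1)^2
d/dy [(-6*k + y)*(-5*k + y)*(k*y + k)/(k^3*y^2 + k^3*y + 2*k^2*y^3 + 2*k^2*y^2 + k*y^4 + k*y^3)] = (-30*k^3 - 90*k^2*y + 23*k*y^2 - y^3)/(y^2*(k^3 + 3*k^2*y + 3*k*y^2 + y^3))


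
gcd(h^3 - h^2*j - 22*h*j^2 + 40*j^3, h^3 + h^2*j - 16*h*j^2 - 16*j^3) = h - 4*j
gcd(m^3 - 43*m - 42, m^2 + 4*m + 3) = m + 1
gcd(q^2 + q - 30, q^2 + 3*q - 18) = q + 6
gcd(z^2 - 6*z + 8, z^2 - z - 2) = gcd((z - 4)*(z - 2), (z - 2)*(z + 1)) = z - 2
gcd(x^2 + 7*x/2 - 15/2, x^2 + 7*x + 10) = x + 5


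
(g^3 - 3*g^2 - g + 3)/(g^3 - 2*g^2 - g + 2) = (g - 3)/(g - 2)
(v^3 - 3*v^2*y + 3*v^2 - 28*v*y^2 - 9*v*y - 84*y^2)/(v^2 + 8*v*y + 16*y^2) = (v^2 - 7*v*y + 3*v - 21*y)/(v + 4*y)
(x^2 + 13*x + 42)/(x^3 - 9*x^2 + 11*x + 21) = (x^2 + 13*x + 42)/(x^3 - 9*x^2 + 11*x + 21)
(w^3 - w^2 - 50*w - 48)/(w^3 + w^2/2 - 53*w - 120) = 2*(w + 1)/(2*w + 5)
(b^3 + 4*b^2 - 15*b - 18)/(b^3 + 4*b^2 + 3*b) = (b^2 + 3*b - 18)/(b*(b + 3))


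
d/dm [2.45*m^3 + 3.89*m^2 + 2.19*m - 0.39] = 7.35*m^2 + 7.78*m + 2.19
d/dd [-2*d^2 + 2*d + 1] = 2 - 4*d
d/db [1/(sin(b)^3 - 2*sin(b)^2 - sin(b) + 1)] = 16*(-3*sin(b)^2 + 4*sin(b) + 1)*cos(b)/(sin(b) + sin(3*b) - 4*cos(2*b))^2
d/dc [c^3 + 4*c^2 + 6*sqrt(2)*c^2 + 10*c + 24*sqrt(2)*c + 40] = 3*c^2 + 8*c + 12*sqrt(2)*c + 10 + 24*sqrt(2)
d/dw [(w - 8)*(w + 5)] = 2*w - 3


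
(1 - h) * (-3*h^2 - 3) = 3*h^3 - 3*h^2 + 3*h - 3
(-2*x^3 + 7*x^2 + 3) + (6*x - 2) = -2*x^3 + 7*x^2 + 6*x + 1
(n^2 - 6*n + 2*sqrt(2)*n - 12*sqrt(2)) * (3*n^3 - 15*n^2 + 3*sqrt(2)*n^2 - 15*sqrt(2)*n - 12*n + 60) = 3*n^5 - 33*n^4 + 9*sqrt(2)*n^4 - 99*sqrt(2)*n^3 + 90*n^3 + 246*sqrt(2)*n^2 + 264*sqrt(2)*n - 720*sqrt(2)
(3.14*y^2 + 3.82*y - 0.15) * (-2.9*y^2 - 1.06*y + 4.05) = -9.106*y^4 - 14.4064*y^3 + 9.1028*y^2 + 15.63*y - 0.6075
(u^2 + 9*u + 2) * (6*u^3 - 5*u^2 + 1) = 6*u^5 + 49*u^4 - 33*u^3 - 9*u^2 + 9*u + 2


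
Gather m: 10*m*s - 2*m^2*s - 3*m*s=-2*m^2*s + 7*m*s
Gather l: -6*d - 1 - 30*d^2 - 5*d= -30*d^2 - 11*d - 1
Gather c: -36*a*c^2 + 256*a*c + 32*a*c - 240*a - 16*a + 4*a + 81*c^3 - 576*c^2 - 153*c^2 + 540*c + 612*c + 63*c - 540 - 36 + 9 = -252*a + 81*c^3 + c^2*(-36*a - 729) + c*(288*a + 1215) - 567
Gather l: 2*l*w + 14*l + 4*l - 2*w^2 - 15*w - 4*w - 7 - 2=l*(2*w + 18) - 2*w^2 - 19*w - 9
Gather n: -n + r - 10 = -n + r - 10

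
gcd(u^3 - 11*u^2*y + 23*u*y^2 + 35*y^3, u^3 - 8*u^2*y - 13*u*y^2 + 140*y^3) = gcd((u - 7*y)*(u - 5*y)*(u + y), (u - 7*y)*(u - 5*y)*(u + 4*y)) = u^2 - 12*u*y + 35*y^2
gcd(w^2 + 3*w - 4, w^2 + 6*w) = 1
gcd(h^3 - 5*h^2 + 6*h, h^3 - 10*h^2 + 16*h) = h^2 - 2*h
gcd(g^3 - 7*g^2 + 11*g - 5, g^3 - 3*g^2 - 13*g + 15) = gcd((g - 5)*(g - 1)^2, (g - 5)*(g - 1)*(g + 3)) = g^2 - 6*g + 5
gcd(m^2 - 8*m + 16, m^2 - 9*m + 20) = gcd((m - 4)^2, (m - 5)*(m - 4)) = m - 4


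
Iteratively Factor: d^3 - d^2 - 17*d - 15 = (d - 5)*(d^2 + 4*d + 3) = (d - 5)*(d + 3)*(d + 1)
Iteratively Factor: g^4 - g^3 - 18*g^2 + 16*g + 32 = (g + 4)*(g^3 - 5*g^2 + 2*g + 8) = (g + 1)*(g + 4)*(g^2 - 6*g + 8) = (g - 2)*(g + 1)*(g + 4)*(g - 4)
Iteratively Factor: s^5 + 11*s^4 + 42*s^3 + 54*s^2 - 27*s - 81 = (s + 3)*(s^4 + 8*s^3 + 18*s^2 - 27) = (s + 3)^2*(s^3 + 5*s^2 + 3*s - 9) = (s + 3)^3*(s^2 + 2*s - 3) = (s + 3)^4*(s - 1)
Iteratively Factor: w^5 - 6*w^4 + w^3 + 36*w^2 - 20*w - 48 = (w - 4)*(w^4 - 2*w^3 - 7*w^2 + 8*w + 12) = (w - 4)*(w - 2)*(w^3 - 7*w - 6) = (w - 4)*(w - 2)*(w + 1)*(w^2 - w - 6) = (w - 4)*(w - 3)*(w - 2)*(w + 1)*(w + 2)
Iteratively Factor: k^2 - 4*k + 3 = (k - 3)*(k - 1)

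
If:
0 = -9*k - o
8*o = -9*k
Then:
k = 0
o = 0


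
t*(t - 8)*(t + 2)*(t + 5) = t^4 - t^3 - 46*t^2 - 80*t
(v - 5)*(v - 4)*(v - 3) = v^3 - 12*v^2 + 47*v - 60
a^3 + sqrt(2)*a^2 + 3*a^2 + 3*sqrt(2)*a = a*(a + 3)*(a + sqrt(2))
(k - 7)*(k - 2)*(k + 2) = k^3 - 7*k^2 - 4*k + 28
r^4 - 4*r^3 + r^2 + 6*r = r*(r - 3)*(r - 2)*(r + 1)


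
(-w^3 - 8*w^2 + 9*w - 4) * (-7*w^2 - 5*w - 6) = 7*w^5 + 61*w^4 - 17*w^3 + 31*w^2 - 34*w + 24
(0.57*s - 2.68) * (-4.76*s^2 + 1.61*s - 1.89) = -2.7132*s^3 + 13.6745*s^2 - 5.3921*s + 5.0652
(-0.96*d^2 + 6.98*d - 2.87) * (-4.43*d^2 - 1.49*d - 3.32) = 4.2528*d^4 - 29.491*d^3 + 5.5011*d^2 - 18.8973*d + 9.5284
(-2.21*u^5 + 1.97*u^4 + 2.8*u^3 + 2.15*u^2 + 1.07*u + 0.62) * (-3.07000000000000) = 6.7847*u^5 - 6.0479*u^4 - 8.596*u^3 - 6.6005*u^2 - 3.2849*u - 1.9034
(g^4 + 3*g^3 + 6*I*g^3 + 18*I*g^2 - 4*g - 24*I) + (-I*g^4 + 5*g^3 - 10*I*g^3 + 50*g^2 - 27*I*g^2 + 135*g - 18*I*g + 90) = g^4 - I*g^4 + 8*g^3 - 4*I*g^3 + 50*g^2 - 9*I*g^2 + 131*g - 18*I*g + 90 - 24*I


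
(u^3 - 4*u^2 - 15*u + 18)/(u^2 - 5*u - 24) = (u^2 - 7*u + 6)/(u - 8)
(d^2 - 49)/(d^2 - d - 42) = (d + 7)/(d + 6)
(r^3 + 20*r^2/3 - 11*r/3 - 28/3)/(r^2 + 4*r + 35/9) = 3*(3*r^3 + 20*r^2 - 11*r - 28)/(9*r^2 + 36*r + 35)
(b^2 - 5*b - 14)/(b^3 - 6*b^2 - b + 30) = (b - 7)/(b^2 - 8*b + 15)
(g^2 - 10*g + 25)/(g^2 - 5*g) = (g - 5)/g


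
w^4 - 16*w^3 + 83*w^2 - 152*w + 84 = (w - 7)*(w - 6)*(w - 2)*(w - 1)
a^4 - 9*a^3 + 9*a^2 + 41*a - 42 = (a - 7)*(a - 3)*(a - 1)*(a + 2)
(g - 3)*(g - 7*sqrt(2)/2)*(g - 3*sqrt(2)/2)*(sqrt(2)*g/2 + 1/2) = sqrt(2)*g^4/2 - 9*g^3/2 - 3*sqrt(2)*g^3/2 + 11*sqrt(2)*g^2/4 + 27*g^2/2 - 33*sqrt(2)*g/4 + 21*g/4 - 63/4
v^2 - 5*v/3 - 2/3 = (v - 2)*(v + 1/3)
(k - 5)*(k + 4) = k^2 - k - 20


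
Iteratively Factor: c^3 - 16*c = (c - 4)*(c^2 + 4*c) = (c - 4)*(c + 4)*(c)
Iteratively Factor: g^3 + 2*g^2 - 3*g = (g)*(g^2 + 2*g - 3) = g*(g + 3)*(g - 1)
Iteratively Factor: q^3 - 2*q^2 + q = (q)*(q^2 - 2*q + 1) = q*(q - 1)*(q - 1)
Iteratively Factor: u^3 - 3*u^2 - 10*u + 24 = (u + 3)*(u^2 - 6*u + 8) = (u - 4)*(u + 3)*(u - 2)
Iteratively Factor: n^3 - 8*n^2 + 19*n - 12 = (n - 3)*(n^2 - 5*n + 4) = (n - 3)*(n - 1)*(n - 4)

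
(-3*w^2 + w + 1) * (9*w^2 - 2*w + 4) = -27*w^4 + 15*w^3 - 5*w^2 + 2*w + 4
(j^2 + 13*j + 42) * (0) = 0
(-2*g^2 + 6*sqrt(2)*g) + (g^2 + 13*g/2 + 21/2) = -g^2 + 13*g/2 + 6*sqrt(2)*g + 21/2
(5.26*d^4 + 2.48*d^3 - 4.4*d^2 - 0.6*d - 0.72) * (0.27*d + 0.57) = 1.4202*d^5 + 3.6678*d^4 + 0.2256*d^3 - 2.67*d^2 - 0.5364*d - 0.4104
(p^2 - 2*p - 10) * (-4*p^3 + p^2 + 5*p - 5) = -4*p^5 + 9*p^4 + 43*p^3 - 25*p^2 - 40*p + 50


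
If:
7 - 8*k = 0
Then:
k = 7/8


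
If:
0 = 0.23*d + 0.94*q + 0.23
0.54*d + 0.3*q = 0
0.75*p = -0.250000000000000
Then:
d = 0.16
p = -0.33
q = -0.28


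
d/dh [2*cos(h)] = -2*sin(h)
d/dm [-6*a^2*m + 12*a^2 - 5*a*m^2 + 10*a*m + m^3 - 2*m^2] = -6*a^2 - 10*a*m + 10*a + 3*m^2 - 4*m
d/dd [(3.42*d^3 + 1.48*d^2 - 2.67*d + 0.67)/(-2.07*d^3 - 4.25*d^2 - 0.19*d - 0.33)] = (-3.5527136788005e-15*d^5 - 11.4714*d^4 - 12.3534*d^3 - 10.8538*d^2 + 4.7182*d + 1.0084)/(4.2849*d^6 + 17.595*d^5 + 18.8491*d^4 + 2.9812*d^3 + 2.8411*d^2 + 0.1254*d + 0.1089)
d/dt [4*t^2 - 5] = 8*t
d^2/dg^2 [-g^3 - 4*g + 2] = -6*g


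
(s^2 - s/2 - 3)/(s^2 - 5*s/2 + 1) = (2*s + 3)/(2*s - 1)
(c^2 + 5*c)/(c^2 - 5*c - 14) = c*(c + 5)/(c^2 - 5*c - 14)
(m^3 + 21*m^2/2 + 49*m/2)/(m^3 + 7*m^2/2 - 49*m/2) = (2*m + 7)/(2*m - 7)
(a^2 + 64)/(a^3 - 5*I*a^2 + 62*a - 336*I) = (a - 8*I)/(a^2 - 13*I*a - 42)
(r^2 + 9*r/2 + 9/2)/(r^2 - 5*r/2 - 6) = (r + 3)/(r - 4)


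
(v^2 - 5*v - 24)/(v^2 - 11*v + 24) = (v + 3)/(v - 3)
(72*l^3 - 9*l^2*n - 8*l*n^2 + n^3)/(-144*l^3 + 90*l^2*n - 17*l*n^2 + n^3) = (-3*l - n)/(6*l - n)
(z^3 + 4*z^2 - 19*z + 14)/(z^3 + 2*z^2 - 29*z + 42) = (z - 1)/(z - 3)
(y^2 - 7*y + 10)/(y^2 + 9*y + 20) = (y^2 - 7*y + 10)/(y^2 + 9*y + 20)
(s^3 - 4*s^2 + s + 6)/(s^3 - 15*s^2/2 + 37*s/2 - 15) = 2*(s + 1)/(2*s - 5)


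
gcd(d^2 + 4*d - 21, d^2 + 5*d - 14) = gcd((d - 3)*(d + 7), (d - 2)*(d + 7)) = d + 7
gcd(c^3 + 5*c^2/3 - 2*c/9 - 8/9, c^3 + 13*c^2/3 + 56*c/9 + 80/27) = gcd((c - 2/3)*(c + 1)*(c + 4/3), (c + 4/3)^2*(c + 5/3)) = c + 4/3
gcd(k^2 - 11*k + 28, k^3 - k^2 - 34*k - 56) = k - 7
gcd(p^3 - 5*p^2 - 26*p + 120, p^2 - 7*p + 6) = p - 6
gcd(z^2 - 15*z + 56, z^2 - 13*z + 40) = z - 8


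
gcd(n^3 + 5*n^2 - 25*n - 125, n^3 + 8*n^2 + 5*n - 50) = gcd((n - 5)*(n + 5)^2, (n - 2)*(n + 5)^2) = n^2 + 10*n + 25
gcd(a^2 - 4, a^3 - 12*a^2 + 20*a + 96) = a + 2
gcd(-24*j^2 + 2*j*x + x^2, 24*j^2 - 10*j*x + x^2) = -4*j + x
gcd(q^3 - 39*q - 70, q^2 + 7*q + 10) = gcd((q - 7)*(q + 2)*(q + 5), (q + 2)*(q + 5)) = q^2 + 7*q + 10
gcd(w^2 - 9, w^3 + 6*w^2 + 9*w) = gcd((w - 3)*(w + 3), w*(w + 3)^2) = w + 3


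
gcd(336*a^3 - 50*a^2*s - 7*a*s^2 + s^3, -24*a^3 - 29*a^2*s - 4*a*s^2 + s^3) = -8*a + s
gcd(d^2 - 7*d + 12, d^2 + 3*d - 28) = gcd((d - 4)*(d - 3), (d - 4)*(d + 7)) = d - 4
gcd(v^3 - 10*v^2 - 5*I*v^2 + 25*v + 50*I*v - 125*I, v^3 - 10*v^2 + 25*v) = v^2 - 10*v + 25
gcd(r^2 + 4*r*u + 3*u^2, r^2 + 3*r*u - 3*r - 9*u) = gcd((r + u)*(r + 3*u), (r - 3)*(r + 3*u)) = r + 3*u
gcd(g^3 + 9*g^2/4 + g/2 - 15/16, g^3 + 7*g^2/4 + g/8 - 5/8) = g^2 + 3*g/4 - 5/8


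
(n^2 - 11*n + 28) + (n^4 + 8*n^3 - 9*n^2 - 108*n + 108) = n^4 + 8*n^3 - 8*n^2 - 119*n + 136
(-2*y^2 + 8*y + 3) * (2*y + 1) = -4*y^3 + 14*y^2 + 14*y + 3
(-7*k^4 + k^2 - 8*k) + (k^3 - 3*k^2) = -7*k^4 + k^3 - 2*k^2 - 8*k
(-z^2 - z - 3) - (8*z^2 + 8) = -9*z^2 - z - 11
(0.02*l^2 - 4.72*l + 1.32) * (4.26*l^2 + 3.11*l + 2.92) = 0.0852*l^4 - 20.045*l^3 - 8.9976*l^2 - 9.6772*l + 3.8544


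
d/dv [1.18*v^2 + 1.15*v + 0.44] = 2.36*v + 1.15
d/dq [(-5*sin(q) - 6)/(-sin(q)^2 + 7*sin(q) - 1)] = (-5*sin(q)^2 - 12*sin(q) + 47)*cos(q)/(sin(q)^2 - 7*sin(q) + 1)^2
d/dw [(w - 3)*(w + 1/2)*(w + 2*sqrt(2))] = 3*w^2 - 5*w + 4*sqrt(2)*w - 5*sqrt(2) - 3/2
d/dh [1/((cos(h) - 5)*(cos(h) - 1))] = 2*(cos(h) - 3)*sin(h)/((cos(h) - 5)^2*(cos(h) - 1)^2)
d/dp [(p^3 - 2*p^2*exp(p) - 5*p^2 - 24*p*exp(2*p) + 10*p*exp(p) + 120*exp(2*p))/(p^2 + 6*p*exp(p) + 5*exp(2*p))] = (-8*p^4*exp(p) + p^4 - 58*p^3*exp(2*p) + 52*p^3*exp(p) - 134*p^2*exp(3*p) + 317*p^2*exp(2*p) - 40*p^2*exp(p) + 650*p*exp(3*p) - 290*p*exp(2*p) - 120*exp(4*p) - 670*exp(3*p))/(p^4 + 12*p^3*exp(p) + 46*p^2*exp(2*p) + 60*p*exp(3*p) + 25*exp(4*p))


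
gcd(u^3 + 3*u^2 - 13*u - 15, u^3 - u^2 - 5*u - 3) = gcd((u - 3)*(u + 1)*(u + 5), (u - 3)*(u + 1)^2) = u^2 - 2*u - 3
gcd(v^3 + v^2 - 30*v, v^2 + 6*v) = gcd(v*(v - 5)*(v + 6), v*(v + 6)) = v^2 + 6*v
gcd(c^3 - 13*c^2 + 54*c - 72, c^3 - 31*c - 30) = c - 6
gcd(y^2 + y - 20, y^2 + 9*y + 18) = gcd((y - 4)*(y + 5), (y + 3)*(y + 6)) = 1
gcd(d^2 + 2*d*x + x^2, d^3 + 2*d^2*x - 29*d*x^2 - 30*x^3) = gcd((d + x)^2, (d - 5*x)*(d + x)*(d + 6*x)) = d + x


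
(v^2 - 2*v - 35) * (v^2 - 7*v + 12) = v^4 - 9*v^3 - 9*v^2 + 221*v - 420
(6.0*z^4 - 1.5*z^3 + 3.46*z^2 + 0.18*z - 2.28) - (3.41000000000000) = 6.0*z^4 - 1.5*z^3 + 3.46*z^2 + 0.18*z - 5.69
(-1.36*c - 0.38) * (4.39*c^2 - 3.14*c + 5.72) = -5.9704*c^3 + 2.6022*c^2 - 6.586*c - 2.1736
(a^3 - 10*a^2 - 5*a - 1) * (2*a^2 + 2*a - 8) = 2*a^5 - 18*a^4 - 38*a^3 + 68*a^2 + 38*a + 8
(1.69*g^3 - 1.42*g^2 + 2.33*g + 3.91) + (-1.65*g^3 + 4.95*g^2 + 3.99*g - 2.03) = 0.04*g^3 + 3.53*g^2 + 6.32*g + 1.88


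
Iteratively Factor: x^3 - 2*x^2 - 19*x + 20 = (x + 4)*(x^2 - 6*x + 5) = (x - 5)*(x + 4)*(x - 1)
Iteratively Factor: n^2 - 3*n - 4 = (n + 1)*(n - 4)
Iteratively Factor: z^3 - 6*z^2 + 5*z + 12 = (z + 1)*(z^2 - 7*z + 12) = (z - 4)*(z + 1)*(z - 3)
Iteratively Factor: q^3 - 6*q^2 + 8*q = (q)*(q^2 - 6*q + 8) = q*(q - 2)*(q - 4)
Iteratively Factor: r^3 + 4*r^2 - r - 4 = (r - 1)*(r^2 + 5*r + 4) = (r - 1)*(r + 1)*(r + 4)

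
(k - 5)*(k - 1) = k^2 - 6*k + 5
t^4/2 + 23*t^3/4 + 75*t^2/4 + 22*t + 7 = (t/2 + 1)*(t + 1/2)*(t + 2)*(t + 7)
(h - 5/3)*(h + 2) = h^2 + h/3 - 10/3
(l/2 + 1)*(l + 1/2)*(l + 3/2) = l^3/2 + 2*l^2 + 19*l/8 + 3/4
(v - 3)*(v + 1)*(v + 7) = v^3 + 5*v^2 - 17*v - 21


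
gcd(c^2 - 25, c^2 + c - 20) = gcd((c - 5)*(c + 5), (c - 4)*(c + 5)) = c + 5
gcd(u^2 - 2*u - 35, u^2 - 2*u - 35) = u^2 - 2*u - 35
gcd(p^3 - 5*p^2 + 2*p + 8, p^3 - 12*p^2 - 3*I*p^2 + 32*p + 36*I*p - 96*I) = p - 4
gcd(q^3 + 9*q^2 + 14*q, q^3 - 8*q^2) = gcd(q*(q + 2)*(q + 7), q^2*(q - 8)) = q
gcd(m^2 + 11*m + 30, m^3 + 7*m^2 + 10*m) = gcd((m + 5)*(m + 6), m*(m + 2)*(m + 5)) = m + 5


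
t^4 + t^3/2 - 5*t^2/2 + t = t*(t - 1)*(t - 1/2)*(t + 2)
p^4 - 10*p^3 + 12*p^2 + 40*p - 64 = (p - 8)*(p - 2)^2*(p + 2)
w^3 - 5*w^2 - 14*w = w*(w - 7)*(w + 2)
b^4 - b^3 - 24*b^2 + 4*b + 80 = (b - 5)*(b - 2)*(b + 2)*(b + 4)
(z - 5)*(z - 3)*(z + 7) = z^3 - z^2 - 41*z + 105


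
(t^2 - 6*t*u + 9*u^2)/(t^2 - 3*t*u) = (t - 3*u)/t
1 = 1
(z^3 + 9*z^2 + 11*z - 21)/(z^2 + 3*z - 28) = (z^2 + 2*z - 3)/(z - 4)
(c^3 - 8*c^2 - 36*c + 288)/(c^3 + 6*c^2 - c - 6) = (c^2 - 14*c + 48)/(c^2 - 1)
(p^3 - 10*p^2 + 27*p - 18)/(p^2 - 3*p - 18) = (p^2 - 4*p + 3)/(p + 3)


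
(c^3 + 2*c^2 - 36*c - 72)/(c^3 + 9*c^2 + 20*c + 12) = (c - 6)/(c + 1)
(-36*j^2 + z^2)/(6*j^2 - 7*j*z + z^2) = (6*j + z)/(-j + z)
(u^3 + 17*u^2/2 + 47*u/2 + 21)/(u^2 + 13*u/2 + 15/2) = (2*u^3 + 17*u^2 + 47*u + 42)/(2*u^2 + 13*u + 15)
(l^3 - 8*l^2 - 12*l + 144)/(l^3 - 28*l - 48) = (l - 6)/(l + 2)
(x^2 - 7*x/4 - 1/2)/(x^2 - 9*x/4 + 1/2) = (4*x + 1)/(4*x - 1)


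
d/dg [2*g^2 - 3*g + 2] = 4*g - 3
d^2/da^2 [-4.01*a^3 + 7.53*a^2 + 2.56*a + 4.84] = 15.06 - 24.06*a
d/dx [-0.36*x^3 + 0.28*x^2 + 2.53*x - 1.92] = -1.08*x^2 + 0.56*x + 2.53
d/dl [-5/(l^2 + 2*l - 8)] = 10*(l + 1)/(l^2 + 2*l - 8)^2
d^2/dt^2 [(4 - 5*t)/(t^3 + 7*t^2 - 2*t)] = 2*(-15*t^5 - 81*t^4 - 31*t^3 + 564*t^2 - 168*t + 16)/(t^3*(t^6 + 21*t^5 + 141*t^4 + 259*t^3 - 282*t^2 + 84*t - 8))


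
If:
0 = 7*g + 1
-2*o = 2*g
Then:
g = -1/7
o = 1/7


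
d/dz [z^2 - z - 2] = 2*z - 1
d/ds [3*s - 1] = 3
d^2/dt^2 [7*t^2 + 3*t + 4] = 14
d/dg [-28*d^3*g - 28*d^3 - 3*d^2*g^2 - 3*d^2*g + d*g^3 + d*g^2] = d*(-28*d^2 - 6*d*g - 3*d + 3*g^2 + 2*g)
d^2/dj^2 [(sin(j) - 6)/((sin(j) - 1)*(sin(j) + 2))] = (-sin(j)^4 + 24*sin(j)^3 + 32*sin(j)^2 + 48*sin(j) + 32)/((sin(j) - 1)^2*(sin(j) + 2)^3)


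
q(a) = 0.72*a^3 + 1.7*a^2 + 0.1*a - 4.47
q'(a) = 2.16*a^2 + 3.4*a + 0.1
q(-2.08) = -3.80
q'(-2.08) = 2.37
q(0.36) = -4.18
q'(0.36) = 1.60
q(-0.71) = -3.94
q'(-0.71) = -1.23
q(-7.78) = -241.41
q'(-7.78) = 104.39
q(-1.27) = -3.33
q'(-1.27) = -0.73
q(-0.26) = -4.39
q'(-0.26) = -0.64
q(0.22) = -4.36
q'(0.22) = 0.95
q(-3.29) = -12.04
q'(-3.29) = 12.29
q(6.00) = 212.85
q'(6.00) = 98.26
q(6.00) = 212.85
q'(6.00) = 98.26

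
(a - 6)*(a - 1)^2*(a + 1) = a^4 - 7*a^3 + 5*a^2 + 7*a - 6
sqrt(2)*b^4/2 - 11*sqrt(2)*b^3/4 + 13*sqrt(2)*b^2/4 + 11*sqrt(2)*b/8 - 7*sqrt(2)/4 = (b - 7/2)*(b - 2)*(b - sqrt(2)/2)*(sqrt(2)*b/2 + 1/2)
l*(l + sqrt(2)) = l^2 + sqrt(2)*l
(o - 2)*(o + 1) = o^2 - o - 2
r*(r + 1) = r^2 + r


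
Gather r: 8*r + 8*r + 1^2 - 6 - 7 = 16*r - 12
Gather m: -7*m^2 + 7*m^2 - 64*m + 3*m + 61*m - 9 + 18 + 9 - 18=0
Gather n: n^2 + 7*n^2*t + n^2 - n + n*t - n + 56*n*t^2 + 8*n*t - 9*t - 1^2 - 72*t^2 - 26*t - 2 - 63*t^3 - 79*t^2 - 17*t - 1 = n^2*(7*t + 2) + n*(56*t^2 + 9*t - 2) - 63*t^3 - 151*t^2 - 52*t - 4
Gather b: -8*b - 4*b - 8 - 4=-12*b - 12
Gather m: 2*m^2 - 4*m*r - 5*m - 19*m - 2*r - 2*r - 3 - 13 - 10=2*m^2 + m*(-4*r - 24) - 4*r - 26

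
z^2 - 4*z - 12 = (z - 6)*(z + 2)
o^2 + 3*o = o*(o + 3)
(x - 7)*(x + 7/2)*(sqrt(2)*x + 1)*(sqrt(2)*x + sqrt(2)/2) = 2*x^4 - 6*x^3 + sqrt(2)*x^3 - 105*x^2/2 - 3*sqrt(2)*x^2 - 105*sqrt(2)*x/4 - 49*x/2 - 49*sqrt(2)/4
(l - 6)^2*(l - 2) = l^3 - 14*l^2 + 60*l - 72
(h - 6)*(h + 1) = h^2 - 5*h - 6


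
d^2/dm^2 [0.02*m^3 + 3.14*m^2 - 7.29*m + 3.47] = 0.12*m + 6.28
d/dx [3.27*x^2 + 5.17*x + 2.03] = 6.54*x + 5.17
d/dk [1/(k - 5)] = -1/(k - 5)^2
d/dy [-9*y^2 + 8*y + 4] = 8 - 18*y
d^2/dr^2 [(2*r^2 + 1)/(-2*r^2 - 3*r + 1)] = 2*(12*r^3 - 24*r^2 - 18*r - 13)/(8*r^6 + 36*r^5 + 42*r^4 - 9*r^3 - 21*r^2 + 9*r - 1)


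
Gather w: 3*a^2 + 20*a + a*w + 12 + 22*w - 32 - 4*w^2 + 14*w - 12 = 3*a^2 + 20*a - 4*w^2 + w*(a + 36) - 32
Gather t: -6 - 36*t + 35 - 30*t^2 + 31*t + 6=-30*t^2 - 5*t + 35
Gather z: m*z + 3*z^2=m*z + 3*z^2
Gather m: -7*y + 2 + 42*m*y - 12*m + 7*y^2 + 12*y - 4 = m*(42*y - 12) + 7*y^2 + 5*y - 2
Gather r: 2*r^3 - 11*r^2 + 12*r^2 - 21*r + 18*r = 2*r^3 + r^2 - 3*r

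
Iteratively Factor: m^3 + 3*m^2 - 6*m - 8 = (m - 2)*(m^2 + 5*m + 4) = (m - 2)*(m + 1)*(m + 4)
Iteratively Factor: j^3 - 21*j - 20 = (j + 1)*(j^2 - j - 20) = (j - 5)*(j + 1)*(j + 4)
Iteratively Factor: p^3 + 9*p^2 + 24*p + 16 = (p + 1)*(p^2 + 8*p + 16) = (p + 1)*(p + 4)*(p + 4)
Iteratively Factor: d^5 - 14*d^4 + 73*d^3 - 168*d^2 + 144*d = (d)*(d^4 - 14*d^3 + 73*d^2 - 168*d + 144) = d*(d - 4)*(d^3 - 10*d^2 + 33*d - 36) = d*(d - 4)^2*(d^2 - 6*d + 9) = d*(d - 4)^2*(d - 3)*(d - 3)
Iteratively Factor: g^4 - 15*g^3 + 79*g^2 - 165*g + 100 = (g - 5)*(g^3 - 10*g^2 + 29*g - 20) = (g - 5)*(g - 4)*(g^2 - 6*g + 5) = (g - 5)*(g - 4)*(g - 1)*(g - 5)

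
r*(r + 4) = r^2 + 4*r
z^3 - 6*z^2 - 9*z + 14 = (z - 7)*(z - 1)*(z + 2)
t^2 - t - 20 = (t - 5)*(t + 4)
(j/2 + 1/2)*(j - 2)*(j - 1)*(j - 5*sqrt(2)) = j^4/2 - 5*sqrt(2)*j^3/2 - j^3 - j^2/2 + 5*sqrt(2)*j^2 + j + 5*sqrt(2)*j/2 - 5*sqrt(2)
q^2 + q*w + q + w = (q + 1)*(q + w)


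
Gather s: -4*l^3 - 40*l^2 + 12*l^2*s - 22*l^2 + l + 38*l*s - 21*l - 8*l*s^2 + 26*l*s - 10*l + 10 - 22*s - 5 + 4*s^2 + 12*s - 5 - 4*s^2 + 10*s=-4*l^3 - 62*l^2 - 8*l*s^2 - 30*l + s*(12*l^2 + 64*l)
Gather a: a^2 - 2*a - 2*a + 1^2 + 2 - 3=a^2 - 4*a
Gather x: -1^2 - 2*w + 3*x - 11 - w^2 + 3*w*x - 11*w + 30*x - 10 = -w^2 - 13*w + x*(3*w + 33) - 22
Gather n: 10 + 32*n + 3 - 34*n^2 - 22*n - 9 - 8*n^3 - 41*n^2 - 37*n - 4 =-8*n^3 - 75*n^2 - 27*n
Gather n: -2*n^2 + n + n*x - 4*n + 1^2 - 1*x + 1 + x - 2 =-2*n^2 + n*(x - 3)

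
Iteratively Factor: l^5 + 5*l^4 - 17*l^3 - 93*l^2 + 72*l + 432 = (l + 4)*(l^4 + l^3 - 21*l^2 - 9*l + 108) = (l - 3)*(l + 4)*(l^3 + 4*l^2 - 9*l - 36) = (l - 3)*(l + 4)^2*(l^2 - 9) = (l - 3)^2*(l + 4)^2*(l + 3)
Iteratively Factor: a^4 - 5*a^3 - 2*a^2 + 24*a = (a - 4)*(a^3 - a^2 - 6*a) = (a - 4)*(a - 3)*(a^2 + 2*a) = (a - 4)*(a - 3)*(a + 2)*(a)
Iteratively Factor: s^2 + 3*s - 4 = (s - 1)*(s + 4)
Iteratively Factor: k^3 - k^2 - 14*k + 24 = (k + 4)*(k^2 - 5*k + 6) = (k - 2)*(k + 4)*(k - 3)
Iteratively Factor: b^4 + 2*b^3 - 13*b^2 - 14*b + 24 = (b - 3)*(b^3 + 5*b^2 + 2*b - 8) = (b - 3)*(b + 4)*(b^2 + b - 2) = (b - 3)*(b - 1)*(b + 4)*(b + 2)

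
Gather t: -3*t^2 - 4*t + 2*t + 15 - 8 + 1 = -3*t^2 - 2*t + 8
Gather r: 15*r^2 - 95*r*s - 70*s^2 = 15*r^2 - 95*r*s - 70*s^2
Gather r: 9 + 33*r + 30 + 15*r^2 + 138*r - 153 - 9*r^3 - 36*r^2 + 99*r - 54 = -9*r^3 - 21*r^2 + 270*r - 168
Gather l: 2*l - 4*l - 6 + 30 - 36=-2*l - 12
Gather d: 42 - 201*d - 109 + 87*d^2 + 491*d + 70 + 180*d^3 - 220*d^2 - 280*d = 180*d^3 - 133*d^2 + 10*d + 3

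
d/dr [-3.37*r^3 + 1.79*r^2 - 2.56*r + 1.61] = -10.11*r^2 + 3.58*r - 2.56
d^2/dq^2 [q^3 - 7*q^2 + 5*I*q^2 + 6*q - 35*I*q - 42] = 6*q - 14 + 10*I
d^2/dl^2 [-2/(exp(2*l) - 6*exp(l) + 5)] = 4*(-4*(exp(l) - 3)^2*exp(l) + (2*exp(l) - 3)*(exp(2*l) - 6*exp(l) + 5))*exp(l)/(exp(2*l) - 6*exp(l) + 5)^3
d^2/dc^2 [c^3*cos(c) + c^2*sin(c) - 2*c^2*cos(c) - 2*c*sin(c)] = -c^3*cos(c) - 7*c^2*sin(c) + 2*c^2*cos(c) + 10*sqrt(2)*c*sin(c + pi/4) + 2*sin(c) - 8*cos(c)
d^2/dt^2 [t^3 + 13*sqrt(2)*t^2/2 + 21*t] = 6*t + 13*sqrt(2)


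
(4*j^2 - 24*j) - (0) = 4*j^2 - 24*j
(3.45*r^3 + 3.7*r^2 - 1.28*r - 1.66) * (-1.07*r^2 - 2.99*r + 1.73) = -3.6915*r^5 - 14.2745*r^4 - 3.7249*r^3 + 12.0044*r^2 + 2.749*r - 2.8718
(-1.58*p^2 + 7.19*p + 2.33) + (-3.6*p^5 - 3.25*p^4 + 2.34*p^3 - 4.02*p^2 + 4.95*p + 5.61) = -3.6*p^5 - 3.25*p^4 + 2.34*p^3 - 5.6*p^2 + 12.14*p + 7.94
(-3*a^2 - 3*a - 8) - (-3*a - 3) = -3*a^2 - 5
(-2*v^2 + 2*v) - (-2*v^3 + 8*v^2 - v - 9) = 2*v^3 - 10*v^2 + 3*v + 9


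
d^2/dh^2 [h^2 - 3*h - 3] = 2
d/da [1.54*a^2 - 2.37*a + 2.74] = 3.08*a - 2.37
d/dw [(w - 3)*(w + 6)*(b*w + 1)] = 3*b*w^2 + 6*b*w - 18*b + 2*w + 3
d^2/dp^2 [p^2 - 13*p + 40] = 2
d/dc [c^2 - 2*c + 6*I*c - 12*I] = 2*c - 2 + 6*I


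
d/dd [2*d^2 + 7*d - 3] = 4*d + 7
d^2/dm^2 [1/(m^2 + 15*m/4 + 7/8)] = 64*(-16*m^2 - 60*m + (8*m + 15)^2 - 14)/(8*m^2 + 30*m + 7)^3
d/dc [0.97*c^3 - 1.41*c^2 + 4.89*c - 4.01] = 2.91*c^2 - 2.82*c + 4.89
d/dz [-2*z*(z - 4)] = 8 - 4*z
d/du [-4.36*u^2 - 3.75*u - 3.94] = -8.72*u - 3.75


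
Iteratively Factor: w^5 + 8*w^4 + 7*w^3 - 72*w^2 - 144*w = (w + 4)*(w^4 + 4*w^3 - 9*w^2 - 36*w) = (w + 3)*(w + 4)*(w^3 + w^2 - 12*w) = (w - 3)*(w + 3)*(w + 4)*(w^2 + 4*w) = (w - 3)*(w + 3)*(w + 4)^2*(w)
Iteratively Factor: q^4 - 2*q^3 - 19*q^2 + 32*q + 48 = (q - 3)*(q^3 + q^2 - 16*q - 16) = (q - 3)*(q + 4)*(q^2 - 3*q - 4) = (q - 4)*(q - 3)*(q + 4)*(q + 1)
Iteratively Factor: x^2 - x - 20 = (x + 4)*(x - 5)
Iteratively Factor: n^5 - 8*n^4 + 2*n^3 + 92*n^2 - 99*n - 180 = (n - 3)*(n^4 - 5*n^3 - 13*n^2 + 53*n + 60) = (n - 5)*(n - 3)*(n^3 - 13*n - 12) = (n - 5)*(n - 4)*(n - 3)*(n^2 + 4*n + 3) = (n - 5)*(n - 4)*(n - 3)*(n + 1)*(n + 3)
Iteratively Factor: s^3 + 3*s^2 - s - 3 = (s + 1)*(s^2 + 2*s - 3) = (s + 1)*(s + 3)*(s - 1)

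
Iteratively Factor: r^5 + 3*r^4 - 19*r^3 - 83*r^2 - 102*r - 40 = (r - 5)*(r^4 + 8*r^3 + 21*r^2 + 22*r + 8) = (r - 5)*(r + 1)*(r^3 + 7*r^2 + 14*r + 8) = (r - 5)*(r + 1)^2*(r^2 + 6*r + 8) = (r - 5)*(r + 1)^2*(r + 2)*(r + 4)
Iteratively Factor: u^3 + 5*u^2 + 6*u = (u + 2)*(u^2 + 3*u) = (u + 2)*(u + 3)*(u)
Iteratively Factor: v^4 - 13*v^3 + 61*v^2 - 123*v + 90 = (v - 3)*(v^3 - 10*v^2 + 31*v - 30) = (v - 3)^2*(v^2 - 7*v + 10) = (v - 5)*(v - 3)^2*(v - 2)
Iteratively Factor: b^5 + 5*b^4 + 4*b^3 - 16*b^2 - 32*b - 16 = (b + 2)*(b^4 + 3*b^3 - 2*b^2 - 12*b - 8) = (b + 2)^2*(b^3 + b^2 - 4*b - 4) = (b + 1)*(b + 2)^2*(b^2 - 4) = (b + 1)*(b + 2)^3*(b - 2)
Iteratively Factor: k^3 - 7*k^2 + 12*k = (k - 4)*(k^2 - 3*k) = k*(k - 4)*(k - 3)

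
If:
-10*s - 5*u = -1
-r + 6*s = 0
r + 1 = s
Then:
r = -6/5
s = -1/5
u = 3/5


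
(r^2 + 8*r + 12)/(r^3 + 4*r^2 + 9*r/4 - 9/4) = 4*(r^2 + 8*r + 12)/(4*r^3 + 16*r^2 + 9*r - 9)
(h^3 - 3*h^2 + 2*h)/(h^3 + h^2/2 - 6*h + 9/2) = 2*h*(h - 2)/(2*h^2 + 3*h - 9)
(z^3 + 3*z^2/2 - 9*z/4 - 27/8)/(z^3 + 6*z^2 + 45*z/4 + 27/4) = (z - 3/2)/(z + 3)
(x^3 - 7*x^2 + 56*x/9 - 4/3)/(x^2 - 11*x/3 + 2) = (x^2 - 19*x/3 + 2)/(x - 3)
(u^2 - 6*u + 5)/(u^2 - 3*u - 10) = (u - 1)/(u + 2)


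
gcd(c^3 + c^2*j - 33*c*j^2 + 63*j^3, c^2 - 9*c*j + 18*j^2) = c - 3*j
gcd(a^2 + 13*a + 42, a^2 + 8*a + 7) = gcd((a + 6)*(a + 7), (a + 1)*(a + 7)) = a + 7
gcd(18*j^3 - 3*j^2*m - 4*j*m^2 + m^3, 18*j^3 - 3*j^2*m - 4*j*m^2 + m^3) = 18*j^3 - 3*j^2*m - 4*j*m^2 + m^3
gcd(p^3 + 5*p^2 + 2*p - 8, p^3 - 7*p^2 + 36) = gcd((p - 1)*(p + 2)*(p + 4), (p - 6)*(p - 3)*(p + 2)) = p + 2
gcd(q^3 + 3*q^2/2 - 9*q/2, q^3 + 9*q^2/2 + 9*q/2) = q^2 + 3*q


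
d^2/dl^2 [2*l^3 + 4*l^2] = 12*l + 8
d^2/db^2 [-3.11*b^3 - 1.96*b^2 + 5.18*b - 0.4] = -18.66*b - 3.92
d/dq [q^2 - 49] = 2*q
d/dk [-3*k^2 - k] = -6*k - 1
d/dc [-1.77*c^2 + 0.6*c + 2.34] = 0.6 - 3.54*c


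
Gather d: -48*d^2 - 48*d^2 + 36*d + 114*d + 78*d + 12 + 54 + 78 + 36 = -96*d^2 + 228*d + 180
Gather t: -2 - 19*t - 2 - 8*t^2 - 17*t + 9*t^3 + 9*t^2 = 9*t^3 + t^2 - 36*t - 4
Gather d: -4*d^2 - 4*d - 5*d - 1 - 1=-4*d^2 - 9*d - 2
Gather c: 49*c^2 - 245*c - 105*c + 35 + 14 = 49*c^2 - 350*c + 49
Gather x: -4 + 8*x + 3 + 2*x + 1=10*x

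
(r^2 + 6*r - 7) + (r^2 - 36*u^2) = 2*r^2 + 6*r - 36*u^2 - 7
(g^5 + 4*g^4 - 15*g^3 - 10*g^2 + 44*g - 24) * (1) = g^5 + 4*g^4 - 15*g^3 - 10*g^2 + 44*g - 24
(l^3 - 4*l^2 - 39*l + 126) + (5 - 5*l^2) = l^3 - 9*l^2 - 39*l + 131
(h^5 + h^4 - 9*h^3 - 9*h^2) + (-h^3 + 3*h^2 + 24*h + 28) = h^5 + h^4 - 10*h^3 - 6*h^2 + 24*h + 28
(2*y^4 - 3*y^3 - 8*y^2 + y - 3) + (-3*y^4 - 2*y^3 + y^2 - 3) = -y^4 - 5*y^3 - 7*y^2 + y - 6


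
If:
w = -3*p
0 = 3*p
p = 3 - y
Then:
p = 0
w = 0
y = 3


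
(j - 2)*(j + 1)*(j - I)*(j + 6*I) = j^4 - j^3 + 5*I*j^3 + 4*j^2 - 5*I*j^2 - 6*j - 10*I*j - 12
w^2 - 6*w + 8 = (w - 4)*(w - 2)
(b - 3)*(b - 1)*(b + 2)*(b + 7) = b^4 + 5*b^3 - 19*b^2 - 29*b + 42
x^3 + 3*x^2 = x^2*(x + 3)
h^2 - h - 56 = (h - 8)*(h + 7)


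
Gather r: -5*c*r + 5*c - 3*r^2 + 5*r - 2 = 5*c - 3*r^2 + r*(5 - 5*c) - 2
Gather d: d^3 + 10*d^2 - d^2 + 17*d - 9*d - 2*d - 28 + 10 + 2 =d^3 + 9*d^2 + 6*d - 16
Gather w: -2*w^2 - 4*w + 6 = -2*w^2 - 4*w + 6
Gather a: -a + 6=6 - a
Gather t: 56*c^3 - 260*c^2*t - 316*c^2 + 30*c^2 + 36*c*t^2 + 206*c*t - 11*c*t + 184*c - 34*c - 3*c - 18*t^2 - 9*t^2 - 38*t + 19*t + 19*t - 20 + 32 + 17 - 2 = 56*c^3 - 286*c^2 + 147*c + t^2*(36*c - 27) + t*(-260*c^2 + 195*c) + 27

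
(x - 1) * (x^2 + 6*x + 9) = x^3 + 5*x^2 + 3*x - 9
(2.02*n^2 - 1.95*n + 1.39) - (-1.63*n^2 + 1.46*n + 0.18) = 3.65*n^2 - 3.41*n + 1.21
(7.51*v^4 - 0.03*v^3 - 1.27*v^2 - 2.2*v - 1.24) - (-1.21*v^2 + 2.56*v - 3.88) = 7.51*v^4 - 0.03*v^3 - 0.0600000000000001*v^2 - 4.76*v + 2.64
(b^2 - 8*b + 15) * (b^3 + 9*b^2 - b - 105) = b^5 + b^4 - 58*b^3 + 38*b^2 + 825*b - 1575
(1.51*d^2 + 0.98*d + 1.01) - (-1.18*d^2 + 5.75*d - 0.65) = 2.69*d^2 - 4.77*d + 1.66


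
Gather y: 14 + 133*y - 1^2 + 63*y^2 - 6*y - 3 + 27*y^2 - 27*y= 90*y^2 + 100*y + 10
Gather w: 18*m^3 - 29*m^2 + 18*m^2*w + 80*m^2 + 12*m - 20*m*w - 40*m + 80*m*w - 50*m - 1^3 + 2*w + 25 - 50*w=18*m^3 + 51*m^2 - 78*m + w*(18*m^2 + 60*m - 48) + 24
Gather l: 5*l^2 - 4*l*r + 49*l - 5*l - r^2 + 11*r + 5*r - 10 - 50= 5*l^2 + l*(44 - 4*r) - r^2 + 16*r - 60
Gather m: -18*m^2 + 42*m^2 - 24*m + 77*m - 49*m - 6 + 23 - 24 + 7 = 24*m^2 + 4*m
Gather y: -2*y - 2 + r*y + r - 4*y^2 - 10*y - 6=r - 4*y^2 + y*(r - 12) - 8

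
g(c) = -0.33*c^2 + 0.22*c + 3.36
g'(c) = 0.22 - 0.66*c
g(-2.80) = 0.16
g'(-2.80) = 2.07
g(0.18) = 3.39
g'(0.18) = 0.10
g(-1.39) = 2.42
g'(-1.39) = 1.14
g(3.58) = -0.08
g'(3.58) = -2.14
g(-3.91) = -2.55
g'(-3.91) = 2.80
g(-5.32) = -7.15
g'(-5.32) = 3.73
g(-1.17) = 2.65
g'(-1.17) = 0.99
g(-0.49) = 3.17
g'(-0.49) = 0.54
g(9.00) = -21.39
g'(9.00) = -5.72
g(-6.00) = -9.84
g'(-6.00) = 4.18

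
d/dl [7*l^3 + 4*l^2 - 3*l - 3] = 21*l^2 + 8*l - 3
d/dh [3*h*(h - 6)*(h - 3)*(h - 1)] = 12*h^3 - 90*h^2 + 162*h - 54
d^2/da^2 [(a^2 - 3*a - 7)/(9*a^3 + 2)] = 2*(81*a^6 - 729*a^5 - 3402*a^4 - 126*a^3 + 324*a^2 + 378*a + 4)/(729*a^9 + 486*a^6 + 108*a^3 + 8)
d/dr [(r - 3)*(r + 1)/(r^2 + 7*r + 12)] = 3*(3*r^2 + 10*r - 1)/(r^4 + 14*r^3 + 73*r^2 + 168*r + 144)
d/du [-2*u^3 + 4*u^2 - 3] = 2*u*(4 - 3*u)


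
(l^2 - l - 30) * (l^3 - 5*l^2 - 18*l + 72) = l^5 - 6*l^4 - 43*l^3 + 240*l^2 + 468*l - 2160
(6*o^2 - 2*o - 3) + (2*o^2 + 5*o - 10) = 8*o^2 + 3*o - 13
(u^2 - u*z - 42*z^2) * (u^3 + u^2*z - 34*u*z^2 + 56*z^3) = u^5 - 77*u^3*z^2 + 48*u^2*z^3 + 1372*u*z^4 - 2352*z^5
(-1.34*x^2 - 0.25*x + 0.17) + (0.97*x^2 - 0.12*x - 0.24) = -0.37*x^2 - 0.37*x - 0.07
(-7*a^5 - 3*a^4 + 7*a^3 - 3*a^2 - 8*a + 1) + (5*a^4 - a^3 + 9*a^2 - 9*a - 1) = -7*a^5 + 2*a^4 + 6*a^3 + 6*a^2 - 17*a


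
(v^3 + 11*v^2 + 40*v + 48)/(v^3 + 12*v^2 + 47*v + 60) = (v + 4)/(v + 5)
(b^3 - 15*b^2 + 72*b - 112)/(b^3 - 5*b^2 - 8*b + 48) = (b - 7)/(b + 3)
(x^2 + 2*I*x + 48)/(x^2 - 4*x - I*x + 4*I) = (x^2 + 2*I*x + 48)/(x^2 - 4*x - I*x + 4*I)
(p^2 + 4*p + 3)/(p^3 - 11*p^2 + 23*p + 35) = (p + 3)/(p^2 - 12*p + 35)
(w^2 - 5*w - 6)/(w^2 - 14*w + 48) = (w + 1)/(w - 8)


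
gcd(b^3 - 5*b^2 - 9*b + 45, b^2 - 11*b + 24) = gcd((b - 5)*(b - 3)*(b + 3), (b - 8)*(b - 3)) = b - 3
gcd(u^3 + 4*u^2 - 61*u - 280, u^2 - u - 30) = u + 5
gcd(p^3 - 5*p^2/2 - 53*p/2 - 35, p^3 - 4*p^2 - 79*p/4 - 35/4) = p^2 - 9*p/2 - 35/2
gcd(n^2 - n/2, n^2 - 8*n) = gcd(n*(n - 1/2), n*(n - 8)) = n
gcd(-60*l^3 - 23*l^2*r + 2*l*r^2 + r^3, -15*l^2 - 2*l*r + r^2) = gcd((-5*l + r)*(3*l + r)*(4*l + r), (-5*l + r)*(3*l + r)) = -15*l^2 - 2*l*r + r^2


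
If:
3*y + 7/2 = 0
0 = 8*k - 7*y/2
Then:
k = -49/96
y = -7/6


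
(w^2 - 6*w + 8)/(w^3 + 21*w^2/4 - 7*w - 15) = 4*(w - 4)/(4*w^2 + 29*w + 30)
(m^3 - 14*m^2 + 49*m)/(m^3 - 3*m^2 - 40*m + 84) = m*(m - 7)/(m^2 + 4*m - 12)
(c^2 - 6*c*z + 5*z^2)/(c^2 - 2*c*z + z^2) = (-c + 5*z)/(-c + z)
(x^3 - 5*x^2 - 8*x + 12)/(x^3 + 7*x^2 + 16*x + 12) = (x^2 - 7*x + 6)/(x^2 + 5*x + 6)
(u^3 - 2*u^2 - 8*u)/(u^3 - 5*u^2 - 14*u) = (u - 4)/(u - 7)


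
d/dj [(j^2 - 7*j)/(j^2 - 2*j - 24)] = (5*j^2 - 48*j + 168)/(j^4 - 4*j^3 - 44*j^2 + 96*j + 576)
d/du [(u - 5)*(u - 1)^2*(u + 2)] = 4*u^3 - 15*u^2 - 6*u + 17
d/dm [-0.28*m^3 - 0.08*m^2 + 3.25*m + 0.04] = -0.84*m^2 - 0.16*m + 3.25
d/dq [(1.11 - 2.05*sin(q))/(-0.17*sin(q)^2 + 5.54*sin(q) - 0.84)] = (-0.3485*sin(q)^2 + 0.3774*sin(q) - 4.4274)*cos(q)/(0.0289*sin(q)^4 - 1.8836*sin(q)^3 + 30.9772*sin(q)^2 - 9.3072*sin(q) + 0.7056)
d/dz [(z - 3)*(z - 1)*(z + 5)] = 3*z^2 + 2*z - 17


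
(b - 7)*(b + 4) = b^2 - 3*b - 28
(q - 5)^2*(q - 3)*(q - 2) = q^4 - 15*q^3 + 81*q^2 - 185*q + 150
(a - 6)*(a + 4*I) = a^2 - 6*a + 4*I*a - 24*I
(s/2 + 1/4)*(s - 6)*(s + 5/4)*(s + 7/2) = s^4/2 - 3*s^3/8 - 99*s^2/8 - 613*s/32 - 105/16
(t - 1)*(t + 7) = t^2 + 6*t - 7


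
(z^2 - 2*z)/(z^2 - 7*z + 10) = z/(z - 5)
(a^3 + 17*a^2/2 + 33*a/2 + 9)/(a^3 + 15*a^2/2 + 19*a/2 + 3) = (2*a + 3)/(2*a + 1)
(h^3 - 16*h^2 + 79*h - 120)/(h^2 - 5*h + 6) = (h^2 - 13*h + 40)/(h - 2)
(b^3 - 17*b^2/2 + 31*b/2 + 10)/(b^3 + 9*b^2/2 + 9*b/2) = (2*b^3 - 17*b^2 + 31*b + 20)/(b*(2*b^2 + 9*b + 9))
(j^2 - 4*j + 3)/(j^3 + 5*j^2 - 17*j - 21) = (j - 1)/(j^2 + 8*j + 7)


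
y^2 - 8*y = y*(y - 8)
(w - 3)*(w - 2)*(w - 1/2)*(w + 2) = w^4 - 7*w^3/2 - 5*w^2/2 + 14*w - 6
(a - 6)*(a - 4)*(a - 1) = a^3 - 11*a^2 + 34*a - 24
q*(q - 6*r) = q^2 - 6*q*r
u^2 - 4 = (u - 2)*(u + 2)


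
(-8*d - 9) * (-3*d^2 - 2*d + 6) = 24*d^3 + 43*d^2 - 30*d - 54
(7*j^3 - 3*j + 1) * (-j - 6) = -7*j^4 - 42*j^3 + 3*j^2 + 17*j - 6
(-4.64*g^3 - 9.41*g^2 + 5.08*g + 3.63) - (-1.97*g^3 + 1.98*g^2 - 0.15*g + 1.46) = -2.67*g^3 - 11.39*g^2 + 5.23*g + 2.17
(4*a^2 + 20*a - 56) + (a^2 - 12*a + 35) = 5*a^2 + 8*a - 21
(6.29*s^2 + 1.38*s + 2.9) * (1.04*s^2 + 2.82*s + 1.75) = 6.5416*s^4 + 19.173*s^3 + 17.9151*s^2 + 10.593*s + 5.075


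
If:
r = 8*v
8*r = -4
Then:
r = -1/2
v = -1/16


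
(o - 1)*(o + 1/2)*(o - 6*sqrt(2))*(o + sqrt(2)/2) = o^4 - 11*sqrt(2)*o^3/2 - o^3/2 - 13*o^2/2 + 11*sqrt(2)*o^2/4 + 3*o + 11*sqrt(2)*o/4 + 3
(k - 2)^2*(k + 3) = k^3 - k^2 - 8*k + 12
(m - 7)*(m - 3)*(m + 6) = m^3 - 4*m^2 - 39*m + 126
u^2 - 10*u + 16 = (u - 8)*(u - 2)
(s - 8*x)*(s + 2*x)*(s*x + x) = s^3*x - 6*s^2*x^2 + s^2*x - 16*s*x^3 - 6*s*x^2 - 16*x^3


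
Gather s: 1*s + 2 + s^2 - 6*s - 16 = s^2 - 5*s - 14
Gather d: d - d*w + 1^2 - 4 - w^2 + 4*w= d*(1 - w) - w^2 + 4*w - 3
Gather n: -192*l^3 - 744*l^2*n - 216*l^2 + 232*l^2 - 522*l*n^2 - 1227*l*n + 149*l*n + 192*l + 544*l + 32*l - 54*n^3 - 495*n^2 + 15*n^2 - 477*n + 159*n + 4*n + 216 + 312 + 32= -192*l^3 + 16*l^2 + 768*l - 54*n^3 + n^2*(-522*l - 480) + n*(-744*l^2 - 1078*l - 314) + 560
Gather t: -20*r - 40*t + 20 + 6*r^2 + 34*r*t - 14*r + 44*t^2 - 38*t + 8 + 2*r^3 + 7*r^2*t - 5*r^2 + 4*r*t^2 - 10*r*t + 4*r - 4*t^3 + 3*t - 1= 2*r^3 + r^2 - 30*r - 4*t^3 + t^2*(4*r + 44) + t*(7*r^2 + 24*r - 75) + 27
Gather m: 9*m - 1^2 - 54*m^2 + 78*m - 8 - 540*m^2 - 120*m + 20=-594*m^2 - 33*m + 11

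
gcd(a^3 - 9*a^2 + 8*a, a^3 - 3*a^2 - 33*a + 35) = a - 1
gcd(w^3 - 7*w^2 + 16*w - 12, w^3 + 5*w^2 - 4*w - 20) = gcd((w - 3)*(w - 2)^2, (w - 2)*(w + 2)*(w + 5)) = w - 2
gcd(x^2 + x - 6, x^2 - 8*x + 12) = x - 2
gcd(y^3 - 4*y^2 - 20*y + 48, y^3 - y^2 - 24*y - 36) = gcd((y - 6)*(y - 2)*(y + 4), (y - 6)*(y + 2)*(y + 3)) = y - 6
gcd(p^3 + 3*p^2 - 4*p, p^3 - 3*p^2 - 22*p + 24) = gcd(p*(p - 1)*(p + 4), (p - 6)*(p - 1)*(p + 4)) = p^2 + 3*p - 4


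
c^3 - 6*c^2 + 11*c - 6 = (c - 3)*(c - 2)*(c - 1)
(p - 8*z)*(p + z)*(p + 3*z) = p^3 - 4*p^2*z - 29*p*z^2 - 24*z^3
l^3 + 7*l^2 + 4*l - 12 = (l - 1)*(l + 2)*(l + 6)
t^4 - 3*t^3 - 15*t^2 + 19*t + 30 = (t - 5)*(t - 2)*(t + 1)*(t + 3)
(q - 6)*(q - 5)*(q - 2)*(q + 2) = q^4 - 11*q^3 + 26*q^2 + 44*q - 120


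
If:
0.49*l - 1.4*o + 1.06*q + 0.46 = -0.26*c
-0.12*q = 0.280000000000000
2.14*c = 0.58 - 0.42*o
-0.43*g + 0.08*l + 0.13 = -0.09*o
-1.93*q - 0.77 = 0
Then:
No Solution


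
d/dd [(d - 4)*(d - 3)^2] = (d - 3)*(3*d - 11)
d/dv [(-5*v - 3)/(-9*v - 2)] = -17/(9*v + 2)^2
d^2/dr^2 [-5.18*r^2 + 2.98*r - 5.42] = -10.3600000000000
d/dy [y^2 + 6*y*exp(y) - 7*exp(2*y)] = 6*y*exp(y) + 2*y - 14*exp(2*y) + 6*exp(y)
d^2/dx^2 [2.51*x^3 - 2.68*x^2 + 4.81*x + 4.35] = 15.06*x - 5.36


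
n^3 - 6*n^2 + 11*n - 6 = (n - 3)*(n - 2)*(n - 1)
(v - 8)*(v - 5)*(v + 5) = v^3 - 8*v^2 - 25*v + 200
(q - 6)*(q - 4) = q^2 - 10*q + 24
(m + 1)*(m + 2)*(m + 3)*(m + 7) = m^4 + 13*m^3 + 53*m^2 + 83*m + 42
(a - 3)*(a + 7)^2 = a^3 + 11*a^2 + 7*a - 147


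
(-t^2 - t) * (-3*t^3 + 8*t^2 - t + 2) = 3*t^5 - 5*t^4 - 7*t^3 - t^2 - 2*t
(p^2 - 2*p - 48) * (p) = p^3 - 2*p^2 - 48*p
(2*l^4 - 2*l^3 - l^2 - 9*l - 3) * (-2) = -4*l^4 + 4*l^3 + 2*l^2 + 18*l + 6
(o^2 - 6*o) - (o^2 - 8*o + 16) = 2*o - 16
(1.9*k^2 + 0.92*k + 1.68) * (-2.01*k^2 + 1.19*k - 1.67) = -3.819*k^4 + 0.4118*k^3 - 5.455*k^2 + 0.4628*k - 2.8056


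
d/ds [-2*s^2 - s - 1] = -4*s - 1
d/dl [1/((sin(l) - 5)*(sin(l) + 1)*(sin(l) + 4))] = 3*(cos(l)^2 + 6)*cos(l)/((sin(l) - 5)^2*(sin(l) + 1)^2*(sin(l) + 4)^2)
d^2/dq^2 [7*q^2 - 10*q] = 14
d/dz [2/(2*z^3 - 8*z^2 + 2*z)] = (-3*z^2 + 8*z - 1)/(z^2*(z^2 - 4*z + 1)^2)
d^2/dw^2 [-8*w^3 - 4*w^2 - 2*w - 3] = -48*w - 8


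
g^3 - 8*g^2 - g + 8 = (g - 8)*(g - 1)*(g + 1)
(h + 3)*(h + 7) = h^2 + 10*h + 21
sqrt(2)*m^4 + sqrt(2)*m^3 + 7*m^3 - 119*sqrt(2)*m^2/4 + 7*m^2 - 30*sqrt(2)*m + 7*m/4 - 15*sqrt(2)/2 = (m + 1/2)*(m - 5*sqrt(2)/2)*(m + 6*sqrt(2))*(sqrt(2)*m + sqrt(2)/2)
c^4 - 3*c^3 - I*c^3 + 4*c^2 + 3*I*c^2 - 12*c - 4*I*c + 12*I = (c - 3)*(c - 2*I)*(c - I)*(c + 2*I)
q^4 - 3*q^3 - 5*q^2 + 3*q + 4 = (q - 4)*(q - 1)*(q + 1)^2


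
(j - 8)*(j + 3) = j^2 - 5*j - 24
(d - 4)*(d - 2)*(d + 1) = d^3 - 5*d^2 + 2*d + 8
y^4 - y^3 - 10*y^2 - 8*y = y*(y - 4)*(y + 1)*(y + 2)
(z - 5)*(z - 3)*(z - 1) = z^3 - 9*z^2 + 23*z - 15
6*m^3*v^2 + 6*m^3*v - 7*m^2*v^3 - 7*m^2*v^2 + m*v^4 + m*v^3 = v*(-6*m + v)*(-m + v)*(m*v + m)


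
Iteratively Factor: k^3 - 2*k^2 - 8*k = (k)*(k^2 - 2*k - 8) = k*(k + 2)*(k - 4)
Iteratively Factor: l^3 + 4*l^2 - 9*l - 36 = (l - 3)*(l^2 + 7*l + 12) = (l - 3)*(l + 3)*(l + 4)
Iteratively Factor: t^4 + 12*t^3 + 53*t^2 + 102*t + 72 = (t + 4)*(t^3 + 8*t^2 + 21*t + 18) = (t + 2)*(t + 4)*(t^2 + 6*t + 9) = (t + 2)*(t + 3)*(t + 4)*(t + 3)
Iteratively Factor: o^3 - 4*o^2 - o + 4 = (o - 1)*(o^2 - 3*o - 4) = (o - 4)*(o - 1)*(o + 1)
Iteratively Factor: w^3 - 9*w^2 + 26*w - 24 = (w - 2)*(w^2 - 7*w + 12) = (w - 4)*(w - 2)*(w - 3)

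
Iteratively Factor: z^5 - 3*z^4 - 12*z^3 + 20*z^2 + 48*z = (z + 2)*(z^4 - 5*z^3 - 2*z^2 + 24*z) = (z - 3)*(z + 2)*(z^3 - 2*z^2 - 8*z) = (z - 4)*(z - 3)*(z + 2)*(z^2 + 2*z) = z*(z - 4)*(z - 3)*(z + 2)*(z + 2)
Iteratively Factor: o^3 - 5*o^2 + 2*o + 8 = (o - 2)*(o^2 - 3*o - 4) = (o - 2)*(o + 1)*(o - 4)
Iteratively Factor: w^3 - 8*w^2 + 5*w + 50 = (w - 5)*(w^2 - 3*w - 10) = (w - 5)^2*(w + 2)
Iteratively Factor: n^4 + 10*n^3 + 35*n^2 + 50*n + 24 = (n + 4)*(n^3 + 6*n^2 + 11*n + 6) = (n + 3)*(n + 4)*(n^2 + 3*n + 2) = (n + 1)*(n + 3)*(n + 4)*(n + 2)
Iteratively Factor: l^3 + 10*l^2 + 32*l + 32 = (l + 4)*(l^2 + 6*l + 8) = (l + 4)^2*(l + 2)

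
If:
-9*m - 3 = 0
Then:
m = -1/3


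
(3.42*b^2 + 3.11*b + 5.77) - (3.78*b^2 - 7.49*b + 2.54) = -0.36*b^2 + 10.6*b + 3.23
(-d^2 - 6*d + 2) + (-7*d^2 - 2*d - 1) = -8*d^2 - 8*d + 1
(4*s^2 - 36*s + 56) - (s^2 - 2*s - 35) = 3*s^2 - 34*s + 91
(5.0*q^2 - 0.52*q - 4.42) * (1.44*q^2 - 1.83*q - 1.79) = 7.2*q^4 - 9.8988*q^3 - 14.3632*q^2 + 9.0194*q + 7.9118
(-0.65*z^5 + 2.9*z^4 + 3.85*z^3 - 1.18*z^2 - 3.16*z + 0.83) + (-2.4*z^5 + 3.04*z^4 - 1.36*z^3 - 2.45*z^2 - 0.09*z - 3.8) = -3.05*z^5 + 5.94*z^4 + 2.49*z^3 - 3.63*z^2 - 3.25*z - 2.97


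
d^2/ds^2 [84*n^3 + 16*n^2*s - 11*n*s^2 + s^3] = -22*n + 6*s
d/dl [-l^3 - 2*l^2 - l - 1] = -3*l^2 - 4*l - 1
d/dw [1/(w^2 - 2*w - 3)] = 2*(1 - w)/(-w^2 + 2*w + 3)^2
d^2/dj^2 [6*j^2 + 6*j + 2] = 12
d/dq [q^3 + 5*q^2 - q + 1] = 3*q^2 + 10*q - 1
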